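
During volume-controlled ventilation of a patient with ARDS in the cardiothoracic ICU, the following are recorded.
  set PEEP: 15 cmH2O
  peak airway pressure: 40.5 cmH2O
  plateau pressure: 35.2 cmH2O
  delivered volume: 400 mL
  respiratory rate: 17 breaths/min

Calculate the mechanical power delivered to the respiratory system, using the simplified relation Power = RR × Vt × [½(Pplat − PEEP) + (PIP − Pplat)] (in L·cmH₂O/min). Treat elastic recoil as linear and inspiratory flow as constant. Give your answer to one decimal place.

Per-breath work = Vt × [½(Pplat−PEEP) + (PIP−Pplat)] = 0.400 × [0.5×20.2 + 5.3] = 0.400 × 15.4 = 6.16 L·cmH2O.
Power = 17 × 6.16 = 104.72 L·cmH2O/min.

104.7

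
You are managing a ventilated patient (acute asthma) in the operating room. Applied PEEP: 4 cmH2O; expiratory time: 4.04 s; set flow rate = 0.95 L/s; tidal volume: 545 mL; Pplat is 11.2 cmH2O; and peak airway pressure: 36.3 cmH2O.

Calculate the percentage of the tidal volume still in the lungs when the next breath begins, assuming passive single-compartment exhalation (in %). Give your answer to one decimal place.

R = (PIP − Pplat)/V̇ = (36.3 − 11.2) / 0.95 = 25.1/0.95 = 26.421 cmH2O·s/L.
C = Vt/(Pplat − PEEP) = 545.0 / (11.2 − 4) = 545.0/7.2 = 75.694 mL/cmH2O.
τ = R × C = 26.421 × 0.07569 L/cmH2O = 2.0 s.
Fraction remaining at end-expiration = e^(−Te/τ) = e^(−4.04/2.0) = 0.1327 → 13.27%.

13.3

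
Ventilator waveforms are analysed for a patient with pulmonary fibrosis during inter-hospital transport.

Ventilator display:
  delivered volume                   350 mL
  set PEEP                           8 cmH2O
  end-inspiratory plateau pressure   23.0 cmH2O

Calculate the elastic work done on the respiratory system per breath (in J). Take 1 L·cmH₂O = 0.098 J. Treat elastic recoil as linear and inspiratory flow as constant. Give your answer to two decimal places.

Elastic work ≈ ½ × (Pplat − PEEP) × Vt = 0.5 × (23.0 − 8) × 0.350 L = 0.5 × 15.0 × 0.350 = 2.625 L·cmH2O.
× 0.098 J/(L·cmH2O) → 0.2573 J.

0.26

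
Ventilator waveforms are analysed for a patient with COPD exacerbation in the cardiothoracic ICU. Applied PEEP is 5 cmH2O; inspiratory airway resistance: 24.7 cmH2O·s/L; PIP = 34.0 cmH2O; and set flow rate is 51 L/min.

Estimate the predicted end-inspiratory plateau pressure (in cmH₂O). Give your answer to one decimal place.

13.0

Flow: 51 L/min ÷ 60 = 0.85 L/s.
Pplat = PIP − Raw × flow = 34.0 − 24.7 × 0.85 = 34.0 − 20.995 = 13.005 cmH2O.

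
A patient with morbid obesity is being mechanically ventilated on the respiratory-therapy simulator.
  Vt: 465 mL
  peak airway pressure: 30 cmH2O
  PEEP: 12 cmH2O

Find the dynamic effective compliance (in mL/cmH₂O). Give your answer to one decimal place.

25.8

Dynamic compliance = Vt / (PIP − PEEP) = 465 / (30 − 12) = 465 / 18.0 = 25.833 mL/cmH2O.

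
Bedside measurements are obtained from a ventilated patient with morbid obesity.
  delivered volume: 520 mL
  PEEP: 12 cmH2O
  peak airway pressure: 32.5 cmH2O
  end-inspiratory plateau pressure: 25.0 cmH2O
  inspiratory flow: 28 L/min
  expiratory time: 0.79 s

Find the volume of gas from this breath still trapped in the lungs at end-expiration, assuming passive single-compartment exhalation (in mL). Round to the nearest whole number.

152

Flow: 28 L/min ÷ 60 = 0.4667 L/s.
R = (PIP − Pplat)/V̇ = (32.5 − 25.0) / 0.4667 = 7.5/0.4667 = 16.07 cmH2O·s/L.
C = Vt/(Pplat − PEEP) = 520.0 / (25.0 − 12) = 520.0/13.0 = 40.0 mL/cmH2O.
τ = R × C = 16.07 × 0.04 L/cmH2O = 0.6428 s.
Fraction remaining = e^(−Te/τ) = e^(−0.79/0.6428) = 0.2926.
Trapped volume = 520.0 × 0.2926 = 152.15 mL.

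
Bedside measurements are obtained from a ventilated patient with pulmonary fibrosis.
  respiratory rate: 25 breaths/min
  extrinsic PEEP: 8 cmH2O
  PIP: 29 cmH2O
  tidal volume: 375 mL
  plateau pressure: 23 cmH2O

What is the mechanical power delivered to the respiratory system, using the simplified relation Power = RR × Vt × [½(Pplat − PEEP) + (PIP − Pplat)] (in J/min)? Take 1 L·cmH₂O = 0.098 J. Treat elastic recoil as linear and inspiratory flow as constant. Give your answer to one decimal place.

12.4

Per-breath work = Vt × [½(Pplat−PEEP) + (PIP−Pplat)] = 0.375 × [0.5×15.0 + 6.0] = 0.375 × 13.5 = 5.063 L·cmH2O.
Power = 25 × 5.063 = 126.58 L·cmH2O/min.
× 0.098 J/(L·cmH2O) → 12.405 J/min.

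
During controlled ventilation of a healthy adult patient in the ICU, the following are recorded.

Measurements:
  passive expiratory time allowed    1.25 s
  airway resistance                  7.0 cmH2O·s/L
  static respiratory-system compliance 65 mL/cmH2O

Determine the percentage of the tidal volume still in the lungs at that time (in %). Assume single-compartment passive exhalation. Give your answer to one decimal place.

6.4

τ = R × C = 7.0 × 65 mL/cmH2O = 7.0 × 0.065 L/cmH2O = 0.455 s.
Passive exhalation: V(t)/V₀ = e^(−t/τ) = e^(−1.25/0.455) = 0.0641.
Fraction remaining = 0.0641 → 6.41%.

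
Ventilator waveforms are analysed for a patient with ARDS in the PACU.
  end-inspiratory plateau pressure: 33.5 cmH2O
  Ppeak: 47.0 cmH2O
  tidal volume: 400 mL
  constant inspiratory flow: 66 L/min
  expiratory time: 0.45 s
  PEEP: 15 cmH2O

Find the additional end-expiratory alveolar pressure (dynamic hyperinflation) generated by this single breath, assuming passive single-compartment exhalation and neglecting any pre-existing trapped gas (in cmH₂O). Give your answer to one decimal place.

3.4

Flow: 66 L/min ÷ 60 = 1.1 L/s.
R = (PIP − Pplat)/V̇ = (47.0 − 33.5) / 1.1 = 13.5/1.1 = 12.273 cmH2O·s/L.
C = Vt/(Pplat − PEEP) = 400.0 / (33.5 − 15) = 400.0/18.5 = 21.622 mL/cmH2O.
τ = R × C = 12.273 × 0.02162 L/cmH2O = 0.2653 s.
Fraction remaining = e^(−Te/τ) = e^(−0.45/0.2653) = 0.1834; trapped volume = 400.0 × 0.1834 = 73.36 mL.
Additional alveolar pressure from trapping ≈ V_trapped / C = 73.36 / 21.622 = 3.393 cmH2O.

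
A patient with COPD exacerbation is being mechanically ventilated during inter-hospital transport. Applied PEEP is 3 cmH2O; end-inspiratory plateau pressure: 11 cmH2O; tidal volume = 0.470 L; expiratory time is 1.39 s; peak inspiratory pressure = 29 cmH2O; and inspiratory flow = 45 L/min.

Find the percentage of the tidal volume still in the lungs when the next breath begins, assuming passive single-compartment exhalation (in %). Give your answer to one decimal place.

37.3

Flow: 45 L/min ÷ 60 = 0.75 L/s.
R = (PIP − Pplat)/V̇ = (29 − 11) / 0.75 = 18.0/0.75 = 24.0 cmH2O·s/L.
C = Vt/(Pplat − PEEP) = 470.0 / (11 − 3) = 470.0/8.0 = 58.75 mL/cmH2O.
τ = R × C = 24.0 × 0.05875 L/cmH2O = 1.41 s.
Fraction remaining at end-expiration = e^(−Te/τ) = e^(−1.39/1.41) = 0.3731 → 37.31%.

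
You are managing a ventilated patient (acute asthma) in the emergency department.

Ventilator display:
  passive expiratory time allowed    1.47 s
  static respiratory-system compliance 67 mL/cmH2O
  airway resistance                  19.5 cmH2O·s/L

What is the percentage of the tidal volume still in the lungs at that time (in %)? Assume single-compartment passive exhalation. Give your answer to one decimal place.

32.5

τ = R × C = 19.5 × 67 mL/cmH2O = 19.5 × 0.067 L/cmH2O = 1.307 s.
Passive exhalation: V(t)/V₀ = e^(−t/τ) = e^(−1.47/1.307) = 0.3247.
Fraction remaining = 0.3247 → 32.47%.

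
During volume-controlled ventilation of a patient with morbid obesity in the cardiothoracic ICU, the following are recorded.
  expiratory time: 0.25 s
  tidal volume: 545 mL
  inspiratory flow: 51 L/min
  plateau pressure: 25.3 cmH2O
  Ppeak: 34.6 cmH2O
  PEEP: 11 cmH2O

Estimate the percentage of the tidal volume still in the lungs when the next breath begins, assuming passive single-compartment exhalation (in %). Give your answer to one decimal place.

Flow: 51 L/min ÷ 60 = 0.85 L/s.
R = (PIP − Pplat)/V̇ = (34.6 − 25.3) / 0.85 = 9.3/0.85 = 10.941 cmH2O·s/L.
C = Vt/(Pplat − PEEP) = 545.0 / (25.3 − 11) = 545.0/14.3 = 38.112 mL/cmH2O.
τ = R × C = 10.941 × 0.03811 L/cmH2O = 0.417 s.
Fraction remaining at end-expiration = e^(−Te/τ) = e^(−0.25/0.417) = 0.5491 → 54.91%.

54.9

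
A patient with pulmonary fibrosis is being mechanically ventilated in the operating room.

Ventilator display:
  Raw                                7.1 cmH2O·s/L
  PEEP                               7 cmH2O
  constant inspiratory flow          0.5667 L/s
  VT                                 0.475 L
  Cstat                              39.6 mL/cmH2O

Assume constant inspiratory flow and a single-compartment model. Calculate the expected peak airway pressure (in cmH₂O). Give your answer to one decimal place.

23.0

Equation of motion (constant flow): PIP = Vt/C + R·V̇ + PEEP.
PIP = 475/39.6 + 7.1×0.5667 + 7 = 11.995 + 4.024 + 7 = 23.019 cmH2O.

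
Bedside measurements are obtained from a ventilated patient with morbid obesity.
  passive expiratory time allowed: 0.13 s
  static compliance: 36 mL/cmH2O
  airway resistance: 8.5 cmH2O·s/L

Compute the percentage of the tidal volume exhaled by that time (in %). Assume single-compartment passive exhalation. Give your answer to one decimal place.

34.6

τ = R × C = 8.5 × 36 mL/cmH2O = 8.5 × 0.036 L/cmH2O = 0.306 s.
Passive exhalation: V(t)/V₀ = e^(−t/τ) = e^(−0.13/0.306) = 0.6539.
Fraction exhaled = 1 − 0.6539 = 0.3461 → 34.61%.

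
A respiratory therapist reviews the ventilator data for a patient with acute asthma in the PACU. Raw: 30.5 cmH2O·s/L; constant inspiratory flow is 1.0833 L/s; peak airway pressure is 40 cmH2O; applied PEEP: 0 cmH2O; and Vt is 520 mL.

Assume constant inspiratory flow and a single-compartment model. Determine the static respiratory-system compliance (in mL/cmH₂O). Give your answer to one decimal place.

Equation of motion (constant flow): PIP = Vt/C + R·V̇ + PEEP.
Vt/C = PIP − R·V̇ − PEEP = 40 − 30.5×1.0833 − 0 = 40 − 33.041 − 0 = 6.959 cmH2O.
C = Vt / 6.959 = 520 / 6.959 = 74.723 mL/cmH2O.

74.7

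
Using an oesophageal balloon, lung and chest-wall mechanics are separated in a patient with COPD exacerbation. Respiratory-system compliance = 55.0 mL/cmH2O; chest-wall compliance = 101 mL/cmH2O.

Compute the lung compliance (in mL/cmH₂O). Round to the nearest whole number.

121

1/CL = 1/Crs − 1/Ccw.
1/CL = 1/55.0 − 1/101 = 0.008281.
CL = 120.76 mL/cmH2O.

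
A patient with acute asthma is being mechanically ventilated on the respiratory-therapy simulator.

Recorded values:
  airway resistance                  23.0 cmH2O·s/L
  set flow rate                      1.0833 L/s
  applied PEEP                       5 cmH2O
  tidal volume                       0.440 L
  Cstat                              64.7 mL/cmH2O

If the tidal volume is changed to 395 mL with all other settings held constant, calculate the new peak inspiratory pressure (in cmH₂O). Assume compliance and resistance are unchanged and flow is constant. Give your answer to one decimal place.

PIP = Vt/C + R·V̇ + PEEP (constant-flow equation of motion).
Only the elastic term changes: ΔPIP = ΔVt / C = (395 − 440) / 64.7 = -0.6955 cmH2O.
Original PIP = 440/64.7 + 23.0×1.0833 + 5 = 36.717 cmH2O; new PIP = 36.717 + (-0.6955) = 36.022 cmH2O.

36.0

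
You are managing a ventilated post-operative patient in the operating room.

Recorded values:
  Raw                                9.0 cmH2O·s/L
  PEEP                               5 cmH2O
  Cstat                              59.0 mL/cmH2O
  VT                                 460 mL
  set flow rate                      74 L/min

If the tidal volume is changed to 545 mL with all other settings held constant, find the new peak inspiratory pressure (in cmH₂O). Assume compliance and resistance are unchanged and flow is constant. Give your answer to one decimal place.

Flow: 74 L/min ÷ 60 = 1.2333 L/s.
PIP = Vt/C + R·V̇ + PEEP (constant-flow equation of motion).
Only the elastic term changes: ΔPIP = ΔVt / C = (545 − 460) / 59.0 = 1.441 cmH2O.
Original PIP = 460/59.0 + 9.0×1.2333 + 5 = 23.896 cmH2O; new PIP = 23.896 + (1.441) = 25.337 cmH2O.

25.3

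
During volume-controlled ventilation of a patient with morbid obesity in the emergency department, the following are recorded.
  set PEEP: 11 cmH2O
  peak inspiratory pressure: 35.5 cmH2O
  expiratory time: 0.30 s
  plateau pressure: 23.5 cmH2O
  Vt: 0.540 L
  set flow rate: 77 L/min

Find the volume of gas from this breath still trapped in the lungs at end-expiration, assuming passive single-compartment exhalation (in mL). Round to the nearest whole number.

Flow: 77 L/min ÷ 60 = 1.2833 L/s.
R = (PIP − Pplat)/V̇ = (35.5 − 23.5) / 1.2833 = 12.0/1.2833 = 9.351 cmH2O·s/L.
C = Vt/(Pplat − PEEP) = 540.0 / (23.5 − 11) = 540.0/12.5 = 43.2 mL/cmH2O.
τ = R × C = 9.351 × 0.0432 L/cmH2O = 0.404 s.
Fraction remaining = e^(−Te/τ) = e^(−0.30/0.404) = 0.4759.
Trapped volume = 540.0 × 0.4759 = 256.99 mL.

257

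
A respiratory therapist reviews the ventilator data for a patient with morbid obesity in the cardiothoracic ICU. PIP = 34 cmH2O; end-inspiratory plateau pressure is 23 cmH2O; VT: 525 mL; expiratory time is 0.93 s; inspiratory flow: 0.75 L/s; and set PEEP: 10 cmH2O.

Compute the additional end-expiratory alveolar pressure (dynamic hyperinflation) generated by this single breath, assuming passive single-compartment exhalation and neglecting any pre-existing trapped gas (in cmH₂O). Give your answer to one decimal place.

2.7

R = (PIP − Pplat)/V̇ = (34 − 23) / 0.75 = 11.0/0.75 = 14.667 cmH2O·s/L.
C = Vt/(Pplat − PEEP) = 525.0 / (23 − 10) = 525.0/13.0 = 40.385 mL/cmH2O.
τ = R × C = 14.667 × 0.04039 L/cmH2O = 0.5924 s.
Fraction remaining = e^(−Te/τ) = e^(−0.93/0.5924) = 0.2081; trapped volume = 525.0 × 0.2081 = 109.25 mL.
Additional alveolar pressure from trapping ≈ V_trapped / C = 109.25 / 40.385 = 2.705 cmH2O.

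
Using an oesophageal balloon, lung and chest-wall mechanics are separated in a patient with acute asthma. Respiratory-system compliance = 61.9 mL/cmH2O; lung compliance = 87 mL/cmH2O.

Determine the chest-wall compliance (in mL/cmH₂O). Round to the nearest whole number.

1/Ccw = 1/Crs − 1/CL.
1/Ccw = 1/61.9 − 1/87 = 0.004661.
Ccw = 214.55 mL/cmH2O.

215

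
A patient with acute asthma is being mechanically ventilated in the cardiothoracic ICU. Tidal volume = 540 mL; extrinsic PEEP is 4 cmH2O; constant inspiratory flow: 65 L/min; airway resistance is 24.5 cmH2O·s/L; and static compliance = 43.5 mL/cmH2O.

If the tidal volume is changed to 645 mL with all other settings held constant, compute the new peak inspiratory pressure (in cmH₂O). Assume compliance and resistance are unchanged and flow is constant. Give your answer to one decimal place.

45.4

Flow: 65 L/min ÷ 60 = 1.0833 L/s.
PIP = Vt/C + R·V̇ + PEEP (constant-flow equation of motion).
Only the elastic term changes: ΔPIP = ΔVt / C = (645 − 540) / 43.5 = 2.414 cmH2O.
Original PIP = 540/43.5 + 24.5×1.0833 + 4 = 42.955 cmH2O; new PIP = 42.955 + (2.414) = 45.369 cmH2O.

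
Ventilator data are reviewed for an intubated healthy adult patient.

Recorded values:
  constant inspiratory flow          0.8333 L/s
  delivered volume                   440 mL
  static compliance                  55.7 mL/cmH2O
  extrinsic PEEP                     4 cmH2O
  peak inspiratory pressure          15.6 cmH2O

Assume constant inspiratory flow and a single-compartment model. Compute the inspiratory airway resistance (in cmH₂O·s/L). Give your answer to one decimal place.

4.4

Equation of motion (constant flow): PIP = Vt/C + R·V̇ + PEEP.
R·V̇ = PIP − Vt/C − PEEP = 15.6 − 440/55.7 − 4 = 15.6 − 7.899 − 4 = 3.701 cmH2O.
R = 3.701 / 0.8333 = 4.441 cmH2O·s/L.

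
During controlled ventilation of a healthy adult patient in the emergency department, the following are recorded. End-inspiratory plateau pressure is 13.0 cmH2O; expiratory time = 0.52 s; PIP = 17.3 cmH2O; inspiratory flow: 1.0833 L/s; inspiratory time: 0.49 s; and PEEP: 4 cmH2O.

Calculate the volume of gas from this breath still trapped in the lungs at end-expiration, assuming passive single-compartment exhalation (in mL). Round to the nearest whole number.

Vt = flow × Ti = 1.0833 L/s × 0.49 s × 1000 mL/L = 530.82 mL.
R = (PIP − Pplat)/V̇ = (17.3 − 13.0) / 1.0833 = 4.3/1.0833 = 3.969 cmH2O·s/L.
C = Vt/(Pplat − PEEP) = 530.82 / (13.0 − 4) = 530.82/9.0 = 58.98 mL/cmH2O.
τ = R × C = 3.969 × 0.05898 L/cmH2O = 0.2341 s.
Fraction remaining = e^(−Te/τ) = e^(−0.52/0.2341) = 0.1085.
Trapped volume = 530.82 × 0.1085 = 57.594 mL.

58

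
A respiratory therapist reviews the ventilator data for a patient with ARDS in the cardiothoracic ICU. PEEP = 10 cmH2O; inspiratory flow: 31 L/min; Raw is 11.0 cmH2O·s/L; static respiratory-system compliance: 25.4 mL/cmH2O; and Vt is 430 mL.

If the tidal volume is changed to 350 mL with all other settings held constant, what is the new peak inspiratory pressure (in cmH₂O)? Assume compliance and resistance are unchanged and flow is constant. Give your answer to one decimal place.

29.5

Flow: 31 L/min ÷ 60 = 0.5167 L/s.
PIP = Vt/C + R·V̇ + PEEP (constant-flow equation of motion).
Only the elastic term changes: ΔPIP = ΔVt / C = (350 − 430) / 25.4 = -3.15 cmH2O.
Original PIP = 430/25.4 + 11.0×0.5167 + 10 = 32.613 cmH2O; new PIP = 32.613 + (-3.15) = 29.463 cmH2O.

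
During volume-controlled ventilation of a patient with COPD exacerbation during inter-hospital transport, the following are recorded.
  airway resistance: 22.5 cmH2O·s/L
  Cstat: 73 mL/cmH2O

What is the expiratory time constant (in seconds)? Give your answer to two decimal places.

τ = R × C = 22.5 × 73 mL/cmH2O = 22.5 × 0.073 L/cmH2O = 1.643 s.

1.64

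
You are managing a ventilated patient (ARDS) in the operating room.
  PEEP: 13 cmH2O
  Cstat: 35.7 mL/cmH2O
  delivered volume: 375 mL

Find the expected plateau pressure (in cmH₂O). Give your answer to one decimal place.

Pplat = PEEP + Vt / Cstat = 13 + 375 / 35.7 = 13 + 10.504 = 23.504 cmH2O.

23.5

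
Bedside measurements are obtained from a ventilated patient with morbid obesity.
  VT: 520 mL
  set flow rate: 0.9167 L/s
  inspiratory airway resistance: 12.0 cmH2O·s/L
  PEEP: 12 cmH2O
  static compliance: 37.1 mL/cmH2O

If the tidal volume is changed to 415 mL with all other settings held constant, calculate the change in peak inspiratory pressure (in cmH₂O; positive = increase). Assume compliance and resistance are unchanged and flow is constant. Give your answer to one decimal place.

-2.8

PIP = Vt/C + R·V̇ + PEEP (constant-flow equation of motion).
Only the elastic term changes: ΔPIP = ΔVt / C = (415 − 520) / 37.1 = -2.83 cmH2O.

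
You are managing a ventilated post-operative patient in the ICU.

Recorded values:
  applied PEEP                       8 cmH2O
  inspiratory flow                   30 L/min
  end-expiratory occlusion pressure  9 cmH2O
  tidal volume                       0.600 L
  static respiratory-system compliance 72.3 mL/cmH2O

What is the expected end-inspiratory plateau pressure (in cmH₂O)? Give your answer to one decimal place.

17.3

End-expiratory occlusion gives total PEEP = 9 cmH2O (intrinsic PEEP = 9 − 8 = 1). Use total PEEP for the elastic gradient.
Pplat = PEEPtotal + Vt / Cstat = 9 + 600 / 72.3 = 9 + 8.299 = 17.299 cmH2O.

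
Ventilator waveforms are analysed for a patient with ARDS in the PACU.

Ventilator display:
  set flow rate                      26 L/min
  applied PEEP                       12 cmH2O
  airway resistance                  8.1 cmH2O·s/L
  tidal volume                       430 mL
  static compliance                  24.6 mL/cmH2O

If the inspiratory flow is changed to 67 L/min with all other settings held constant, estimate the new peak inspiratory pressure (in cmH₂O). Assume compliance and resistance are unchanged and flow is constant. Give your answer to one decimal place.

Flow: 26 L/min ÷ 60 = 0.4333 L/s.
New flow: 67 L/min ÷ 60 = 1.1167 L/s.
PIP = Vt/C + R·V̇ + PEEP (constant-flow equation of motion).
Only the resistive term changes: ΔPIP = R × ΔV̇ = 8.1 × (1.1167 − 0.4333) = 8.1 × 0.6834 = 5.536 cmH2O.
Original PIP = 430/24.6 + 8.1×0.4333 + 12 = 32.989 cmH2O; new PIP = 32.989 + (5.536) = 38.525 cmH2O.

38.5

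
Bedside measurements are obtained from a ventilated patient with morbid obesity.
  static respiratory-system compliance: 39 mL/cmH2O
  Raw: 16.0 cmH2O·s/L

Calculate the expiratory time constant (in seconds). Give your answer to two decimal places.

τ = R × C = 16.0 × 39 mL/cmH2O = 16.0 × 0.039 L/cmH2O = 0.624 s.

0.62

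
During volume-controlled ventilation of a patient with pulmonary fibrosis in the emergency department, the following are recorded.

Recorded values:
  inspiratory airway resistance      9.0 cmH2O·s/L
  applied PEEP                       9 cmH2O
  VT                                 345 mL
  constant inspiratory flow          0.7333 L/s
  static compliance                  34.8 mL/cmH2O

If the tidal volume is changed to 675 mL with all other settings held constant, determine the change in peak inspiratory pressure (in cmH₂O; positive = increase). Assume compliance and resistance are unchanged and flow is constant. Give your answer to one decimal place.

PIP = Vt/C + R·V̇ + PEEP (constant-flow equation of motion).
Only the elastic term changes: ΔPIP = ΔVt / C = (675 − 345) / 34.8 = 9.483 cmH2O.

9.5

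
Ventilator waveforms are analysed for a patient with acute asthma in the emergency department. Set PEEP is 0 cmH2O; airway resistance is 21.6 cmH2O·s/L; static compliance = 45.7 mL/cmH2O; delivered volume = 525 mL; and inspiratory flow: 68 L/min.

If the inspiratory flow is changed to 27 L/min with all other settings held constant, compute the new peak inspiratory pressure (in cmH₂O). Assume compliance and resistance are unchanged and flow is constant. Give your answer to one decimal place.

Flow: 68 L/min ÷ 60 = 1.1333 L/s.
New flow: 27 L/min ÷ 60 = 0.45 L/s.
PIP = Vt/C + R·V̇ + PEEP (constant-flow equation of motion).
Only the resistive term changes: ΔPIP = R × ΔV̇ = 21.6 × (0.45 − 1.1333) = 21.6 × -0.6833 = -14.759 cmH2O.
Original PIP = 525/45.7 + 21.6×1.1333 + 0 = 35.967 cmH2O; new PIP = 35.967 + (-14.759) = 21.208 cmH2O.

21.2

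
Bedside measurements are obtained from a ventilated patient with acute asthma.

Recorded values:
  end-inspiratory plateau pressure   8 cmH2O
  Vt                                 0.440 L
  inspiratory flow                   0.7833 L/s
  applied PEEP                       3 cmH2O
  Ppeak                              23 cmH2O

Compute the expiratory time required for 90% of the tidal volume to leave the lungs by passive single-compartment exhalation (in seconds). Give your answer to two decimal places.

R = (PIP − Pplat)/V̇ = (23 − 8) / 0.7833 = 15.0/0.7833 = 19.15 cmH2O·s/L.
C = Vt/(Pplat − PEEP) = 440.0 / (8 − 3) = 440.0/5.0 = 88.0 mL/cmH2O.
τ = R × C = 19.15 × 0.088 L/cmH2O = 1.685 s.
t = −τ·ln(1 − 0.90) = −1.685·ln(0.1) = 3.88 s.

3.88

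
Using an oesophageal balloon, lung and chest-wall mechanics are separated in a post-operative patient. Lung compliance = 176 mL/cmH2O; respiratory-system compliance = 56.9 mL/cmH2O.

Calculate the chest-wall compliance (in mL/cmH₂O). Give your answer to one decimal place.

1/Ccw = 1/Crs − 1/CL.
1/Ccw = 1/56.9 − 1/176 = 0.01189.
Ccw = 84.104 mL/cmH2O.

84.1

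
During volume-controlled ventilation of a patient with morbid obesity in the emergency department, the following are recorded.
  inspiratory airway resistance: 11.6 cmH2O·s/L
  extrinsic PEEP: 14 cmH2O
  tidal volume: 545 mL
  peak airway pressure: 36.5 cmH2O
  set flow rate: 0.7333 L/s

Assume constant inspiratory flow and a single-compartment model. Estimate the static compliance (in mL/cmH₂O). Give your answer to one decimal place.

Equation of motion (constant flow): PIP = Vt/C + R·V̇ + PEEP.
Vt/C = PIP − R·V̇ − PEEP = 36.5 − 11.6×0.7333 − 14 = 36.5 − 8.506 − 14 = 13.994 cmH2O.
C = Vt / 13.994 = 545 / 13.994 = 38.945 mL/cmH2O.

38.9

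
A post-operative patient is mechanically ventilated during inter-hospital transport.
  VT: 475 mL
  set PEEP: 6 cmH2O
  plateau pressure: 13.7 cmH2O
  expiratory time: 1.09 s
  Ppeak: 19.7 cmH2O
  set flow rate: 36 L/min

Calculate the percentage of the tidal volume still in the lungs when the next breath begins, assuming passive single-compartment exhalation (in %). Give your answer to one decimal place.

17.1

Flow: 36 L/min ÷ 60 = 0.6 L/s.
R = (PIP − Pplat)/V̇ = (19.7 − 13.7) / 0.6 = 6.0/0.6 = 10.0 cmH2O·s/L.
C = Vt/(Pplat − PEEP) = 475.0 / (13.7 − 6) = 475.0/7.7 = 61.688 mL/cmH2O.
τ = R × C = 10.0 × 0.06169 L/cmH2O = 0.6169 s.
Fraction remaining at end-expiration = e^(−Te/τ) = e^(−1.09/0.6169) = 0.1709 → 17.09%.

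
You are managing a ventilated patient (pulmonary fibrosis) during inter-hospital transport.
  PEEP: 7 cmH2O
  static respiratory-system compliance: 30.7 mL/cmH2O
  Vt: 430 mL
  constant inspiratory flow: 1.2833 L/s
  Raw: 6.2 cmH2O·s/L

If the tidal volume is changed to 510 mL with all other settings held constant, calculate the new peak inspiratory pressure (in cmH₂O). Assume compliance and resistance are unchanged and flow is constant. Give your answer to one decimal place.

PIP = Vt/C + R·V̇ + PEEP (constant-flow equation of motion).
Only the elastic term changes: ΔPIP = ΔVt / C = (510 − 430) / 30.7 = 2.606 cmH2O.
Original PIP = 430/30.7 + 6.2×1.2833 + 7 = 28.963 cmH2O; new PIP = 28.963 + (2.606) = 31.569 cmH2O.

31.6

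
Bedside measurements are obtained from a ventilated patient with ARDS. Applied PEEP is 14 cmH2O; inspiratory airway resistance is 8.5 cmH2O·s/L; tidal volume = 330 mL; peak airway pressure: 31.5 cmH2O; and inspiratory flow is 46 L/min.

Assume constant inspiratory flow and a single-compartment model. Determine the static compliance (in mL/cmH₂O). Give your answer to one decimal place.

30.0

Flow: 46 L/min ÷ 60 = 0.7667 L/s.
Equation of motion (constant flow): PIP = Vt/C + R·V̇ + PEEP.
Vt/C = PIP − R·V̇ − PEEP = 31.5 − 8.5×0.7667 − 14 = 31.5 − 6.517 − 14 = 10.983 cmH2O.
C = Vt / 10.983 = 330 / 10.983 = 30.046 mL/cmH2O.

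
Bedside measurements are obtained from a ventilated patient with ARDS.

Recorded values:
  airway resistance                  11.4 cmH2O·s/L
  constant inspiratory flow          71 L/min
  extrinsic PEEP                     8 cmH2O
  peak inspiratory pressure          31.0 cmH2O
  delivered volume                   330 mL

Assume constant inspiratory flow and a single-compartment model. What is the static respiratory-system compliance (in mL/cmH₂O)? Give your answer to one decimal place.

Flow: 71 L/min ÷ 60 = 1.1833 L/s.
Equation of motion (constant flow): PIP = Vt/C + R·V̇ + PEEP.
Vt/C = PIP − R·V̇ − PEEP = 31.0 − 11.4×1.1833 − 8 = 31.0 − 13.49 − 8 = 9.51 cmH2O.
C = Vt / 9.51 = 330 / 9.51 = 34.7 mL/cmH2O.

34.7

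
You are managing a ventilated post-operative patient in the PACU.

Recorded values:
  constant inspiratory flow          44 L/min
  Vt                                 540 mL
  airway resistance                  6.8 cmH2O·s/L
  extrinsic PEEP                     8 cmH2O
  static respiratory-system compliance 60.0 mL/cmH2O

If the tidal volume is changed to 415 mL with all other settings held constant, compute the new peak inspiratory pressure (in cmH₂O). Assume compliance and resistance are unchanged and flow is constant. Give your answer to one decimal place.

19.9

Flow: 44 L/min ÷ 60 = 0.7333 L/s.
PIP = Vt/C + R·V̇ + PEEP (constant-flow equation of motion).
Only the elastic term changes: ΔPIP = ΔVt / C = (415 − 540) / 60.0 = -2.083 cmH2O.
Original PIP = 540/60.0 + 6.8×0.7333 + 8 = 21.986 cmH2O; new PIP = 21.986 + (-2.083) = 19.903 cmH2O.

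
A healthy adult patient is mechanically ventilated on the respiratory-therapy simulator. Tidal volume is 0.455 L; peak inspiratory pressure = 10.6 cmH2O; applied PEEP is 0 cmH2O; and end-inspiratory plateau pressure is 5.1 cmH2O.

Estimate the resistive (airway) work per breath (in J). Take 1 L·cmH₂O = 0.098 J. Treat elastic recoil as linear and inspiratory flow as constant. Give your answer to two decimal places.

0.25

With constant inspiratory flow the resistive pressure is constant at PIP − Pplat = 10.6 − 5.1 = 5.5 cmH2O, so resistive work = 5.5 × 0.455 = 2.503 L·cmH2O.
× 0.098 J/(L·cmH2O) → 0.2453 J.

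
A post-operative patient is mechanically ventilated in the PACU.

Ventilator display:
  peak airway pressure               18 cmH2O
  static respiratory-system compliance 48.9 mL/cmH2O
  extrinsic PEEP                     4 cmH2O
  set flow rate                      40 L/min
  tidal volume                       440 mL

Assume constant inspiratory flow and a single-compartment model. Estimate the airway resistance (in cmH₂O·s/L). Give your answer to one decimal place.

Flow: 40 L/min ÷ 60 = 0.6667 L/s.
Equation of motion (constant flow): PIP = Vt/C + R·V̇ + PEEP.
R·V̇ = PIP − Vt/C − PEEP = 18 − 440/48.9 − 4 = 18 − 8.998 − 4 = 5.002 cmH2O.
R = 5.002 / 0.6667 = 7.503 cmH2O·s/L.

7.5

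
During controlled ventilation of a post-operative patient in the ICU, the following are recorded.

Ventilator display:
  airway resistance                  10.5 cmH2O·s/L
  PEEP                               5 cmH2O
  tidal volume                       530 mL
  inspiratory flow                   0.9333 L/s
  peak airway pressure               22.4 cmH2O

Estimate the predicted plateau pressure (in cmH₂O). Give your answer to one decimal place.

12.6

Pplat = PIP − Raw × flow = 22.4 − 10.5 × 0.9333 = 22.4 − 9.8 = 12.6 cmH2O.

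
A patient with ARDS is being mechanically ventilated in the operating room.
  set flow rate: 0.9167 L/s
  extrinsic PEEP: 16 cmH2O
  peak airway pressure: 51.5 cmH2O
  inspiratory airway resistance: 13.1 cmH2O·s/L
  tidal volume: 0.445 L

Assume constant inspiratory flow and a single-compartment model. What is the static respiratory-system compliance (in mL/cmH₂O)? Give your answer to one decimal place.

Equation of motion (constant flow): PIP = Vt/C + R·V̇ + PEEP.
Vt/C = PIP − R·V̇ − PEEP = 51.5 − 13.1×0.9167 − 16 = 51.5 − 12.009 − 16 = 23.491 cmH2O.
C = Vt / 23.491 = 445 / 23.491 = 18.943 mL/cmH2O.

18.9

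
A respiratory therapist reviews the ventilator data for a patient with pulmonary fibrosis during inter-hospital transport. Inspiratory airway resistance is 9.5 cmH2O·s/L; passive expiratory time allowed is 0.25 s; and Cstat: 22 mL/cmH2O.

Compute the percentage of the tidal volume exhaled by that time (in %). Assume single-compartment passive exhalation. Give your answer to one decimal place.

69.8

τ = R × C = 9.5 × 22 mL/cmH2O = 9.5 × 0.022 L/cmH2O = 0.209 s.
Passive exhalation: V(t)/V₀ = e^(−t/τ) = e^(−0.25/0.209) = 0.3023.
Fraction exhaled = 1 − 0.3023 = 0.6977 → 69.77%.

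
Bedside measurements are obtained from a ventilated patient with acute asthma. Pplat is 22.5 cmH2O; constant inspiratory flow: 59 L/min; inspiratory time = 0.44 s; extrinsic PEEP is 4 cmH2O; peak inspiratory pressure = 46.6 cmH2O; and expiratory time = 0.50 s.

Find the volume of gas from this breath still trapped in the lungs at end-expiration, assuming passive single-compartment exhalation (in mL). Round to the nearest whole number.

Flow: 59 L/min ÷ 60 = 0.9833 L/s.
Vt = flow × Ti = 0.9833 L/s × 0.44 s × 1000 mL/L = 432.65 mL.
R = (PIP − Pplat)/V̇ = (46.6 − 22.5) / 0.9833 = 24.1/0.9833 = 24.509 cmH2O·s/L.
C = Vt/(Pplat − PEEP) = 432.65 / (22.5 − 4) = 432.65/18.5 = 23.386 mL/cmH2O.
τ = R × C = 24.509 × 0.02339 L/cmH2O = 0.5733 s.
Fraction remaining = e^(−Te/τ) = e^(−0.50/0.5733) = 0.4181.
Trapped volume = 432.65 × 0.4181 = 180.89 mL.

181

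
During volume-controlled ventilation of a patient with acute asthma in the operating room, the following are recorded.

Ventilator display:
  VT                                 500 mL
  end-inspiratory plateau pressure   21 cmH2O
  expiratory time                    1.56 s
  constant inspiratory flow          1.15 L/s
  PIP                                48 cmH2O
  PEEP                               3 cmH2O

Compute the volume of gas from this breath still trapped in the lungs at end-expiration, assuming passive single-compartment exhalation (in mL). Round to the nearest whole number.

46

R = (PIP − Pplat)/V̇ = (48 − 21) / 1.15 = 27.0/1.15 = 23.478 cmH2O·s/L.
C = Vt/(Pplat − PEEP) = 500.0 / (21 − 3) = 500.0/18.0 = 27.778 mL/cmH2O.
τ = R × C = 23.478 × 0.02778 L/cmH2O = 0.6522 s.
Fraction remaining = e^(−Te/τ) = e^(−1.56/0.6522) = 0.09146.
Trapped volume = 500.0 × 0.09146 = 45.73 mL.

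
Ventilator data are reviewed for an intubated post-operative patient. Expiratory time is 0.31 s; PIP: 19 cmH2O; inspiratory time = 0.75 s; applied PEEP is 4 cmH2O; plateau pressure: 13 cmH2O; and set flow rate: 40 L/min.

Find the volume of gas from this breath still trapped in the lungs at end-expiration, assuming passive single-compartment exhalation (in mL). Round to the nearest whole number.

Flow: 40 L/min ÷ 60 = 0.6667 L/s.
Vt = flow × Ti = 0.6667 L/s × 0.75 s × 1000 mL/L = 500.03 mL.
R = (PIP − Pplat)/V̇ = (19 − 13) / 0.6667 = 6.0/0.6667 = 9.0 cmH2O·s/L.
C = Vt/(Pplat − PEEP) = 500.03 / (13 − 4) = 500.03/9.0 = 55.559 mL/cmH2O.
τ = R × C = 9.0 × 0.05556 L/cmH2O = 0.5 s.
Fraction remaining = e^(−Te/τ) = e^(−0.31/0.5) = 0.5379.
Trapped volume = 500.03 × 0.5379 = 268.97 mL.

269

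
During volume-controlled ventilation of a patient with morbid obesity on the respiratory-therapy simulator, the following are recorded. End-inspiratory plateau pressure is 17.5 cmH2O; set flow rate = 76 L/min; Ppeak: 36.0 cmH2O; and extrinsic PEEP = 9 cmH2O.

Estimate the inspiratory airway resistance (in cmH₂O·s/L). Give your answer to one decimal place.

14.6

Flow: 76 L/min ÷ 60 = 1.2667 L/s.
Raw = (PIP − Pplat) / flow = (36.0 − 17.5) / 1.2667 = 18.5 / 1.2667 = 14.605 cmH2O·s/L.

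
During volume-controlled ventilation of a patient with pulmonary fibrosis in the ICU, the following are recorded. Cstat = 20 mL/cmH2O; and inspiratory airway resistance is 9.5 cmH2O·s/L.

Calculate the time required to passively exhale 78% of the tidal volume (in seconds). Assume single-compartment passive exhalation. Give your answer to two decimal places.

τ = R × C = 9.5 × 20 mL/cmH2O = 9.5 × 0.020 L/cmH2O = 0.19 s.
Exhaled fraction f = 1 − e^(−t/τ) → t = −τ·ln(1 − f) = −0.19·ln(0.22) = 0.2877 s.

0.29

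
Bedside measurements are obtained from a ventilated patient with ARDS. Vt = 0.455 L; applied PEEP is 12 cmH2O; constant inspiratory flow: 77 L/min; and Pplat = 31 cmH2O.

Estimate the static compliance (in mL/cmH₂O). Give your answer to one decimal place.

23.9

Cstat = Vt / (Pplat − PEEP) = 455 / (31 − 12) = 455 / 19.0 = 23.947 mL/cmH2O.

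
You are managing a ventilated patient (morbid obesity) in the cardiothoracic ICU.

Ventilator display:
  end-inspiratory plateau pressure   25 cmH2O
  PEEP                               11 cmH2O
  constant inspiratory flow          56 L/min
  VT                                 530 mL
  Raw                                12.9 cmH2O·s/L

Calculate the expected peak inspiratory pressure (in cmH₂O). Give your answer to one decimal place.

Flow: 56 L/min ÷ 60 = 0.9333 L/s.
PIP = Pplat + Raw × flow = 25 + 12.9 × 0.9333 = 25 + 12.04 = 37.04 cmH2O.

37.0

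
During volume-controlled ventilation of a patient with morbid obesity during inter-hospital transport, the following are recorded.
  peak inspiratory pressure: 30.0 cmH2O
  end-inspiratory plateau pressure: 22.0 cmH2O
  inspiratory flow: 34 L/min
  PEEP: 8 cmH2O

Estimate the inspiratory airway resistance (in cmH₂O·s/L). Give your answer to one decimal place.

Flow: 34 L/min ÷ 60 = 0.5667 L/s.
Raw = (PIP − Pplat) / flow = (30.0 − 22.0) / 0.5667 = 8.0 / 0.5667 = 14.117 cmH2O·s/L.

14.1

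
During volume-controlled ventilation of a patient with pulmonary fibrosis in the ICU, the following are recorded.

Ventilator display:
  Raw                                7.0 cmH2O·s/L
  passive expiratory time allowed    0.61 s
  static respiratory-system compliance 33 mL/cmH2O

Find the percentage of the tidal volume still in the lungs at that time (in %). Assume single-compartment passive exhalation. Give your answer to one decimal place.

τ = R × C = 7.0 × 33 mL/cmH2O = 7.0 × 0.033 L/cmH2O = 0.231 s.
Passive exhalation: V(t)/V₀ = e^(−t/τ) = e^(−0.61/0.231) = 0.07131.
Fraction remaining = 0.07131 → 7.131%.

7.1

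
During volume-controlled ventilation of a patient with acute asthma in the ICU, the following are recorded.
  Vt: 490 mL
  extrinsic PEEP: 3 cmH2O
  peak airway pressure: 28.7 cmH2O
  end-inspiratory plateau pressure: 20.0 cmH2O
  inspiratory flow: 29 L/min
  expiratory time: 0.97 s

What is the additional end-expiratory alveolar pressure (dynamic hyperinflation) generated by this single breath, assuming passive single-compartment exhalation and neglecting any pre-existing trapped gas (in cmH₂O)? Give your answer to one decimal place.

Flow: 29 L/min ÷ 60 = 0.4833 L/s.
R = (PIP − Pplat)/V̇ = (28.7 − 20.0) / 0.4833 = 8.7/0.4833 = 18.001 cmH2O·s/L.
C = Vt/(Pplat − PEEP) = 490.0 / (20.0 − 3) = 490.0/17.0 = 28.824 mL/cmH2O.
τ = R × C = 18.001 × 0.02882 L/cmH2O = 0.5188 s.
Fraction remaining = e^(−Te/τ) = e^(−0.97/0.5188) = 0.1542; trapped volume = 490.0 × 0.1542 = 75.558 mL.
Additional alveolar pressure from trapping ≈ V_trapped / C = 75.558 / 28.824 = 2.621 cmH2O.

2.6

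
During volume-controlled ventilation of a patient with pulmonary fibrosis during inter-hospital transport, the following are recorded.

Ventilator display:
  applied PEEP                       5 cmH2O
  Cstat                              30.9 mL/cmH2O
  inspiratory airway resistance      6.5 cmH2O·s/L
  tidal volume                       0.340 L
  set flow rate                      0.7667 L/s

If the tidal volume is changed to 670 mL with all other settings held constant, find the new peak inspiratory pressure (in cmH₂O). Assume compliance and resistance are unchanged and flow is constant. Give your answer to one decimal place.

PIP = Vt/C + R·V̇ + PEEP (constant-flow equation of motion).
Only the elastic term changes: ΔPIP = ΔVt / C = (670 − 340) / 30.9 = 10.68 cmH2O.
Original PIP = 340/30.9 + 6.5×0.7667 + 5 = 20.987 cmH2O; new PIP = 20.987 + (10.68) = 31.667 cmH2O.

31.7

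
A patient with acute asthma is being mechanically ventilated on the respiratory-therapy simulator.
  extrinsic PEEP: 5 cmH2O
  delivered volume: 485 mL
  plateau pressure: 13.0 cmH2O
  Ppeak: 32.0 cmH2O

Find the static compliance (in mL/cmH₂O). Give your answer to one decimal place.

60.6

Cstat = Vt / (Pplat − PEEP) = 485 / (13.0 − 5) = 485 / 8.0 = 60.625 mL/cmH2O.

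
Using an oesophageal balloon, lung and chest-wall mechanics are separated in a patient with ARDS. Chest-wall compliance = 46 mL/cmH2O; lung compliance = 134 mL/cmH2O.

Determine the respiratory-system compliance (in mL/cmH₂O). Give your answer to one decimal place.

34.2

Lung and chest wall are elastances in series: 1/Crs = 1/CL + 1/Ccw.
1/Crs = 1/134 + 1/46 = 0.0292.
Crs = 34.247 mL/cmH2O.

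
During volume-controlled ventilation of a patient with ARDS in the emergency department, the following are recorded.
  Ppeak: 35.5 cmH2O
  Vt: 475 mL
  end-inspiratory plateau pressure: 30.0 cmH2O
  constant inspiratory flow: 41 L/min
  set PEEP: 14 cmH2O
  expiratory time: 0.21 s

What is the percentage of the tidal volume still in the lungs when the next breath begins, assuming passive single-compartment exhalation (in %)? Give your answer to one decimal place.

Flow: 41 L/min ÷ 60 = 0.6833 L/s.
R = (PIP − Pplat)/V̇ = (35.5 − 30.0) / 0.6833 = 5.5/0.6833 = 8.049 cmH2O·s/L.
C = Vt/(Pplat − PEEP) = 475.0 / (30.0 − 14) = 475.0/16.0 = 29.688 mL/cmH2O.
τ = R × C = 8.049 × 0.02969 L/cmH2O = 0.239 s.
Fraction remaining at end-expiration = e^(−Te/τ) = e^(−0.21/0.239) = 0.4153 → 41.53%.

41.5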